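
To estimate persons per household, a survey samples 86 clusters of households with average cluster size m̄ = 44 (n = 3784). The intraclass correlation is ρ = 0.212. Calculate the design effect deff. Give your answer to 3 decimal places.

deff = 1 + (44 − 1)·0.212 = 1 + 9.116 = 10.116.

10.116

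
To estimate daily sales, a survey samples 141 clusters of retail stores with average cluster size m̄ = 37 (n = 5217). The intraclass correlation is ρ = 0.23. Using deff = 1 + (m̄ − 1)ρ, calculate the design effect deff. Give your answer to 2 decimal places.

deff = 1 + (37 − 1)·0.23 = 1 + 8.28 = 9.28.

9.28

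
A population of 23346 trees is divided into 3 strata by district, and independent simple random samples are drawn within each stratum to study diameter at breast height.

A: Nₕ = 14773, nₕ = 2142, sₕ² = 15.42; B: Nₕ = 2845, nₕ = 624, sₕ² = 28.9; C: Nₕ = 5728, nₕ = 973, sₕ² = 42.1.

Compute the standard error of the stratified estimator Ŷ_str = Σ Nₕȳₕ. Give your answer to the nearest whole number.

Var(Ŷ_str) = Σₕ Nₕ²(1 − fₕ)sₕ²/nₕ.
A: 14773²·(1 − 2142/14773)·15.42/2142 = 1.3432948 × 10^6.
B: 2845²·(1 − 624/2845)·28.9/624 = 292647.
C: 5728²·(1 − 973/5728)·42.1/973 = 1.1784815 × 10^6.
Sum = 2.8144233 × 10^6.
SE = √(2.8144233 × 10^6) = 1678.

1678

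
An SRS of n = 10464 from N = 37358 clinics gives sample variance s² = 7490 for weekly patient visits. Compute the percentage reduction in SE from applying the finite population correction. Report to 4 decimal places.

15.1531

f = n/N = 10464/37358 = 0.28010065.
SE_no-fpc = √(s²/n) = 0.84604223; SE_fpc = √((1−f)s²/n) = 0.71784046.
Ratio = √(1−f) = 0.84846883. Reduction = 100·(1 − 0.84846883) = 15.1531%.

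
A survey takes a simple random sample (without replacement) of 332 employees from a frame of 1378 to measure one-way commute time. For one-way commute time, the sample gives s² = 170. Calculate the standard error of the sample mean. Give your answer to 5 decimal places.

0.62344

Under SRS without replacement, Var(ȳ) = (1 − f)·s²/n with f = n/N = 332/1378 = 0.24092888.
Var(ȳ) = (1 − 0.24092888)·170/332 = 0.75907112·0.51204819 = 0.38868099.
SE(ȳ) = √(0.38868099) = 0.62344.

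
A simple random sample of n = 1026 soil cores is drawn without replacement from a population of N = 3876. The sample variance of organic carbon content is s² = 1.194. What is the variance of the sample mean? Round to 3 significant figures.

Under SRS without replacement, Var(ȳ) = (1 − f)·s²/n with f = n/N = 1026/3876 = 0.26470588.
Var(ȳ) = (1 − 0.26470588)·1.194/1026 = 0.73529412·0.0011637427 = 8.5569315 × 10^-4.

8.56 × 10^-4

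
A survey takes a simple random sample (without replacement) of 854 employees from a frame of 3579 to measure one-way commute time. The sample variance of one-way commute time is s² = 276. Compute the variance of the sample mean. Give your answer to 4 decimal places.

0.2461

Under SRS without replacement, Var(ȳ) = (1 − f)·s²/n with f = n/N = 854/3579 = 0.23861414.
Var(ȳ) = (1 − 0.23861414)·276/854 = 0.76138586·0.32318501 = 0.2460685.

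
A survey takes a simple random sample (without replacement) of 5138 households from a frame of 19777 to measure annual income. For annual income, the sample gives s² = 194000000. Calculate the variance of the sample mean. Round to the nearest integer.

27949

Under SRS without replacement, Var(ȳ) = (1 − f)·s²/n with f = n/N = 5138/19777 = 0.25979673.
Var(ȳ) = (1 − 0.25979673)·194000000/5138 = 0.74020327·37757.882 = 27948.508.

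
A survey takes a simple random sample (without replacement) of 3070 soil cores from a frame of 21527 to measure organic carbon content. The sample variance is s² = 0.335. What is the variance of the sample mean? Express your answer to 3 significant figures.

Under SRS without replacement, Var(ȳ) = (1 − f)·s²/n with f = n/N = 3070/21527 = 0.14261160.
Var(ȳ) = (1 − 0.14261160)·0.335/3070 = 0.85738840·1.0912052 × 10^-4 = 9.3558669 × 10^-5.

9.36 × 10^-5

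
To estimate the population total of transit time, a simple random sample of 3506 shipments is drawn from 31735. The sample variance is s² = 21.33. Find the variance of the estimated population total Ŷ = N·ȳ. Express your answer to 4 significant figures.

Var(Ŷ) = N²·Var(ȳ) = N²·(1 − n/N)·s²/n.
f = 3506/31735 = 0.11047739; Var(ȳ) = 0.88952261·21.33/3506 = 0.0054117277.
Var(Ŷ) = 31735² · 0.0054117277 = 5.4502063 × 10^6.

5.450 × 10^6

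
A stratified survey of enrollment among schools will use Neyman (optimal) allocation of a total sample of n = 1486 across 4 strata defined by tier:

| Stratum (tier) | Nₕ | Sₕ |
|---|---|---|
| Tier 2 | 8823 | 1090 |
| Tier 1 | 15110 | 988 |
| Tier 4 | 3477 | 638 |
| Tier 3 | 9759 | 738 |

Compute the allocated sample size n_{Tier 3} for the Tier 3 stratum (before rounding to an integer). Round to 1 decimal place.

Neyman allocation: nₕ = n·NₕSₕ / Σⱼ NⱼSⱼ.
Σ NⱼSⱼ = 8823·1090 + 15110·988 + 3477·638 + 9759·738 = 3.3966218 × 10^7.
n_{Tier 3} = 1486·9759·738 / (3.3966218 × 10^7) = 315.1.

315.1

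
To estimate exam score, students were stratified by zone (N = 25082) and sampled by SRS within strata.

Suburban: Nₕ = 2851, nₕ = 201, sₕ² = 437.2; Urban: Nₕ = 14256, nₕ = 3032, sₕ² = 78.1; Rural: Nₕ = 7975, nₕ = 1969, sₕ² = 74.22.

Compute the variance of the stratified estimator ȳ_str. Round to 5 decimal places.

0.03554

Var(ȳ_str) = Σₕ Wₕ²(1 − fₕ)sₕ²/nₕ with Wₕ = Nₕ/N, N = 25082.
Suburban: Wₕ = 0.11366717; term = 0.11366717²·(1 − 0.07050158)·437.2/201 = 0.026121786.
Urban: Wₕ = 0.56837573; term = 0.56837573²·(1 − 0.21268238)·78.1/3032 = 0.0065515318.
Rural: Wₕ = 0.31795710; term = 0.31795710²·(1 − 0.24689655)·74.22/1969 = 0.0028699011.
Sum = 0.035543219.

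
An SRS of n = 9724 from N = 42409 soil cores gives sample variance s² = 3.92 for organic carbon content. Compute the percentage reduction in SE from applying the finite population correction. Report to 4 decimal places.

12.2100

f = n/N = 9724/42409 = 0.22929095.
SE_no-fpc = √(s²/n) = 0.020078005; SE_fpc = √((1−f)s²/n) = 0.017626488.
Ratio = √(1−f) = 0.87790036. Reduction = 100·(1 − 0.87790036) = 12.2100%.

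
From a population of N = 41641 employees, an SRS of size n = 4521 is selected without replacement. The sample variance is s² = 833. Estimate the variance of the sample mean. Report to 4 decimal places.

0.1642

Under SRS without replacement, Var(ȳ) = (1 − f)·s²/n with f = n/N = 4521/41641 = 0.10857088.
Var(ȳ) = (1 − 0.10857088)·833/4521 = 0.89142912·0.18425127 = 0.16424695.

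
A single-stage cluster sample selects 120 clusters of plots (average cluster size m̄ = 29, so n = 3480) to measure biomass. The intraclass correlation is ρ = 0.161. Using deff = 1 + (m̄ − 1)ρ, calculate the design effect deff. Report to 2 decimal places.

deff = 1 + (29 − 1)·0.161 = 1 + 4.508 = 5.508.

5.51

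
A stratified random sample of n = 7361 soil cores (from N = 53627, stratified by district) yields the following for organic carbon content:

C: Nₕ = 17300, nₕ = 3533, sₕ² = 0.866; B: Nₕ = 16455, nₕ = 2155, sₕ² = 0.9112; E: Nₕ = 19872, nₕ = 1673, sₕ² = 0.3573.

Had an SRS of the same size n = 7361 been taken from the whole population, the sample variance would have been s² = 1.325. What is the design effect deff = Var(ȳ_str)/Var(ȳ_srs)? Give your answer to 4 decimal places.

Var(ȳ_str) = Σ Wₕ²(1−fₕ)sₕ²/nₕ with Wₕ = Nₕ/53627:
  C: (17300/53627)²·(1−3533/17300)·0.866/3533 = 2.0299842 × 10^-5
  B: (16455/53627)²·(1−2155/16455)·0.9112/2155 = 3.4596595 × 10^-5
  E: (19872/53627)²·(1−1673/19872)·0.3573/1673 = 2.6857104 × 10^-5
  → Var(ȳ_str) = 8.1753541 × 10^-5.
Var(ȳ_srs) = (1 − 7361/53627)·1.325/7361 = 1.5529501 × 10^-4.
deff = (8.1753541 × 10^-5) / (1.5529501 × 10^-4) = 0.5264.

0.5264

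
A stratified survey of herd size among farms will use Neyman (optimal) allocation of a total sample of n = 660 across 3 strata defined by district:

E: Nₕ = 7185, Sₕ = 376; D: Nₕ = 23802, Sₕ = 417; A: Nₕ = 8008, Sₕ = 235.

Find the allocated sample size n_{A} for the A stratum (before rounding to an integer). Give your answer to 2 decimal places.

Neyman allocation: nₕ = n·NₕSₕ / Σⱼ NⱼSⱼ.
Σ NⱼSⱼ = 7185·376 + 23802·417 + 8008·235 = 1.4508874 × 10^7.
n_{A} = 660·8008·235 / (1.4508874 × 10^7) = 85.61.

85.61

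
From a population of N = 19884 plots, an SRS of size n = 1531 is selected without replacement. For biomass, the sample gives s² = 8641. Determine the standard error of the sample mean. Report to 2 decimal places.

2.28

Under SRS without replacement, Var(ȳ) = (1 − f)·s²/n with f = n/N = 1531/19884 = 0.07699658.
Var(ȳ) = (1 − 0.07699658)·8641/1531 = 0.92300342·5.6440235 = 5.209453.
SE(ȳ) = √(5.209453) = 2.28.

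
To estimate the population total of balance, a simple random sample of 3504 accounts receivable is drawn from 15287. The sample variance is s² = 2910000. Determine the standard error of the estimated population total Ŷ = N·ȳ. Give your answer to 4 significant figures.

386800

Var(Ŷ) = N²·Var(ȳ) = N²·(1 − n/N)·s²/n.
f = 3504/15287 = 0.22921437; Var(ȳ) = 0.77078563·2910000/3504 = 640.12163.
Var(Ŷ) = 15287² · 640.12163 = 1.4959154 × 10^11.
SE(Ŷ) = √(1.4959154 × 10^11) = 386800.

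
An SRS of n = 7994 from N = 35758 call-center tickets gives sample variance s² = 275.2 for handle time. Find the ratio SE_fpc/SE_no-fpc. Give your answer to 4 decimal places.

0.8812

f = n/N = 7994/35758 = 0.22355836.
SE_no-fpc = √(s²/n) = 0.18554196; SE_fpc = √((1−f)s²/n) = 0.16349202.
Ratio = √(1−f) = 0.88115926.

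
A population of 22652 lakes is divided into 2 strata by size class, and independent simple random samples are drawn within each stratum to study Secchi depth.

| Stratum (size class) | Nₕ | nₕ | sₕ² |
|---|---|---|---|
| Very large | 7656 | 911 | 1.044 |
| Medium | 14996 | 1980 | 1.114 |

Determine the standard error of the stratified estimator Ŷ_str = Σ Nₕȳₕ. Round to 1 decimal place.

Var(Ŷ_str) = Σₕ Nₕ²(1 − fₕ)sₕ²/nₕ.
Very large: 7656²·(1 − 911/7656)·1.044/911 = 59178.779.
Medium: 14996²·(1 − 1980/14996)·1.114/1980 = 109817.86.
Sum = 168996.64.
SE = √(168996.64) = 411.1.

411.1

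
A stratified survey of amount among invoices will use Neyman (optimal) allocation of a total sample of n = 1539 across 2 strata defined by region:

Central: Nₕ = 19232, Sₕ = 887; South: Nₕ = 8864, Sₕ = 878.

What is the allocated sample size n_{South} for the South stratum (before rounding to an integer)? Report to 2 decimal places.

Neyman allocation: nₕ = n·NₕSₕ / Σⱼ NⱼSⱼ.
Σ NⱼSⱼ = 19232·887 + 8864·878 = 2.4841376 × 10^7.
n_{South} = 1539·8864·878 / (2.4841376 × 10^7) = 482.16.

482.16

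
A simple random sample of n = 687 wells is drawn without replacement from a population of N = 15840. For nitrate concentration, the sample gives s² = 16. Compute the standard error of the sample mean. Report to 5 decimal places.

Under SRS without replacement, Var(ȳ) = (1 − f)·s²/n with f = n/N = 687/15840 = 0.04337121.
Var(ȳ) = (1 − 0.04337121)·16/687 = 0.95662879·0.023289665 = 0.022279564.
SE(ȳ) = √(0.022279564) = 0.14926.

0.14926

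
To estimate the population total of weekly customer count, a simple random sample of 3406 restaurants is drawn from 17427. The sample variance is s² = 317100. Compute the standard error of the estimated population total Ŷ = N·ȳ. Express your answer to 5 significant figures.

Var(Ŷ) = N²·Var(ȳ) = N²·(1 − n/N)·s²/n.
f = 3406/17427 = 0.19544385; Var(ȳ) = 0.80455615·317100/3406 = 74.904508.
Var(Ŷ) = 17427² · 74.904508 = 2.2748524 × 10^10.
SE(Ŷ) = √(2.2748524 × 10^10) = 150830.

150830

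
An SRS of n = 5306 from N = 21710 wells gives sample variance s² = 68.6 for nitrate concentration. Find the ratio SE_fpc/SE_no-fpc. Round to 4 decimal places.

0.8693

f = n/N = 5306/21710 = 0.24440350.
SE_no-fpc = √(s²/n) = 0.1137047; SE_fpc = √((1−f)s²/n) = 0.098837876.
Ratio = √(1−f) = 0.86925054.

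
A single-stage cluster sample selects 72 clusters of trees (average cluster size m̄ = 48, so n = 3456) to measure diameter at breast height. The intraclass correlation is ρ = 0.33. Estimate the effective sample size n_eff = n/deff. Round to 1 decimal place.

209.3

deff = 1 + (48 − 1)·0.33 = 1 + 15.51 = 16.51.
n_eff = 3456 / 16.51 = 209.3.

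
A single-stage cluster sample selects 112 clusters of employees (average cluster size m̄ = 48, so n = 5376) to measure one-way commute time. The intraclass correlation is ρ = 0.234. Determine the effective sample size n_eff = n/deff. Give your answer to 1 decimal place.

448.1

deff = 1 + (48 − 1)·0.234 = 1 + 10.998 = 11.998.
n_eff = 5376 / 11.998 = 448.1.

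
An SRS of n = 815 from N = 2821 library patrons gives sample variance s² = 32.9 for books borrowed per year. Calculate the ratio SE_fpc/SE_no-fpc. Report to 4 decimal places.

f = n/N = 815/2821 = 0.28890464.
SE_no-fpc = √(s²/n) = 0.20091814; SE_fpc = √((1−f)s²/n) = 0.16942717.
Ratio = √(1−f) = 0.84326470.

0.8433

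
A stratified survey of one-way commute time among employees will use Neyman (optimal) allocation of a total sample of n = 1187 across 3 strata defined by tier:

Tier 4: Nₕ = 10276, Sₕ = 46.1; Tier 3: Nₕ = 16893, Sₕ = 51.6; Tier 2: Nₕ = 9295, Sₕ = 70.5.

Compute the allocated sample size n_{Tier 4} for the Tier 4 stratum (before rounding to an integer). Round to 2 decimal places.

Neyman allocation: nₕ = n·NₕSₕ / Σⱼ NⱼSⱼ.
Σ NⱼSⱼ = 10276·46.1 + 16893·51.6 + 9295·70.5 = 2.0006999 × 10^6.
n_{Tier 4} = 1187·10276·46.1 / (2.0006999 × 10^6) = 281.06.

281.06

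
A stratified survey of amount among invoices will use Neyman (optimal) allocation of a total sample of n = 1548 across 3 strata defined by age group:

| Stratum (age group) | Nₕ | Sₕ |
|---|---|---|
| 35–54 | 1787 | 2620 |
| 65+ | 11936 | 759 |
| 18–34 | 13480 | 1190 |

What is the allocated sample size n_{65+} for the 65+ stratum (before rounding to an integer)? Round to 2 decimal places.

470.88

Neyman allocation: nₕ = n·NₕSₕ / Σⱼ NⱼSⱼ.
Σ NⱼSⱼ = 1787·2620 + 11936·759 + 13480·1190 = 2.9782564 × 10^7.
n_{65+} = 1548·11936·759 / (2.9782564 × 10^7) = 470.88.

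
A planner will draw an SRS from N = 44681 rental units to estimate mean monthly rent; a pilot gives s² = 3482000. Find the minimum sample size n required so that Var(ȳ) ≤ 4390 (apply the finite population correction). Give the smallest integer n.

Without fpc, n₀ = s²/D = 3482000/4390 = 793.1663.
With fpc, (1 − n/N)·s²/n ≤ D requires n ≥ n₀/(1 + n₀/N) = 793.1663/(1 + 793.1663/44681) = 779.3318.
Rounding up, n = 780.

780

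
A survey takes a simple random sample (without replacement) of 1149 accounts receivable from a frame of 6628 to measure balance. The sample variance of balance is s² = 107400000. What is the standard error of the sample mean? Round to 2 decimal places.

277.97

Under SRS without replacement, Var(ȳ) = (1 − f)·s²/n with f = n/N = 1149/6628 = 0.17335546.
Var(ȳ) = (1 − 0.17335546)·107400000/1149 = 0.82664454·93472.585 = 77268.602.
SE(ȳ) = √(77268.602) = 277.97.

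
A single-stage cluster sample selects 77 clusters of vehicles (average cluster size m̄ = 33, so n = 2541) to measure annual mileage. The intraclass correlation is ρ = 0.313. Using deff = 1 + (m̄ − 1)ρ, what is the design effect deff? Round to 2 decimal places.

11.02

deff = 1 + (33 − 1)·0.313 = 1 + 10.016 = 11.016.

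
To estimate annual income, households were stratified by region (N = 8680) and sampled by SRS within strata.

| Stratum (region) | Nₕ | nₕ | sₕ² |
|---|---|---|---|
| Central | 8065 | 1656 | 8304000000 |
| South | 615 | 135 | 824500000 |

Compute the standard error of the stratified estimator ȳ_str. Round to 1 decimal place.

Var(ȳ_str) = Σₕ Wₕ²(1 − fₕ)sₕ²/nₕ with Wₕ = Nₕ/N, N = 8680.
Central: Wₕ = 0.92914747; term = 0.92914747²·(1 − 0.20533168)·8304000000/1656 = 3.4401882 × 10^6.
South: Wₕ = 0.07085253; term = 0.07085253²·(1 − 0.21951220)·824500000/135 = 23929.509.
Sum = 3.4641177 × 10^6.
SE = √(3.4641177 × 10^6) = 1861.2.

1861.2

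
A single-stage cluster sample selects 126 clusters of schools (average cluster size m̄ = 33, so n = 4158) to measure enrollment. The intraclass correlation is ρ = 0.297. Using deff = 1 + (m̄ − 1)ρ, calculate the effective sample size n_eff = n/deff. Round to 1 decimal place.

395.8

deff = 1 + (33 − 1)·0.297 = 1 + 9.504 = 10.504.
n_eff = 4158 / 10.504 = 395.8.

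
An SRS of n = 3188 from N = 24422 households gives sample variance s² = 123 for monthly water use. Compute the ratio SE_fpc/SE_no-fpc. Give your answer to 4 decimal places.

f = n/N = 3188/24422 = 0.13053804.
SE_no-fpc = √(s²/n) = 0.19642348; SE_fpc = √((1−f)s²/n) = 0.18315496.
Ratio = √(1−f) = 0.93244944.

0.9324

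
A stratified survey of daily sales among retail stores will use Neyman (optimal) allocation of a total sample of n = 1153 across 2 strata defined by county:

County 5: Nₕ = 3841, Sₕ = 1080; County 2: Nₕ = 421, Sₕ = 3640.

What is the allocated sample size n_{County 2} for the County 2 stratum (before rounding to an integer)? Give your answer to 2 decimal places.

Neyman allocation: nₕ = n·NₕSₕ / Σⱼ NⱼSⱼ.
Σ NⱼSⱼ = 3841·1080 + 421·3640 = 5.68072 × 10^6.
n_{County 2} = 1153·421·3640 / (5.68072 × 10^6) = 311.04.

311.04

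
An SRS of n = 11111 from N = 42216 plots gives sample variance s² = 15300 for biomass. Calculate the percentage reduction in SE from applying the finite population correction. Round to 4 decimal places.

f = n/N = 11111/42216 = 0.26319405.
SE_no-fpc = √(s²/n) = 1.1734623; SE_fpc = √((1−f)s²/n) = 1.0072695.
Ratio = √(1−f) = 0.85837402. Reduction = 100·(1 − 0.85837402) = 14.1626%.

14.1626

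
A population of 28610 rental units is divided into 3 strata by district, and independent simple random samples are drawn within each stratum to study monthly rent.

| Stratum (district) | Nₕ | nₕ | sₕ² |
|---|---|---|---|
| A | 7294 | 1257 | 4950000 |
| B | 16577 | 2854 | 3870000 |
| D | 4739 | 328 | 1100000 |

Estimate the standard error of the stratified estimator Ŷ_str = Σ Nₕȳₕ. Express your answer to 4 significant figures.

Var(Ŷ_str) = Σₕ Nₕ²(1 − fₕ)sₕ²/nₕ.
A: 7294²·(1 − 1257/7294)·4950000/1257 = 1.734031 × 10^11.
B: 16577²·(1 − 2854/16577)·3870000/2854 = 3.0846933 × 10^11.
D: 4739²·(1 − 328/4739)·1100000/328 = 7.0103969 × 10^10.
Sum = 5.519764 × 10^11.
SE = √(5.519764 × 10^11) = 743000.

743000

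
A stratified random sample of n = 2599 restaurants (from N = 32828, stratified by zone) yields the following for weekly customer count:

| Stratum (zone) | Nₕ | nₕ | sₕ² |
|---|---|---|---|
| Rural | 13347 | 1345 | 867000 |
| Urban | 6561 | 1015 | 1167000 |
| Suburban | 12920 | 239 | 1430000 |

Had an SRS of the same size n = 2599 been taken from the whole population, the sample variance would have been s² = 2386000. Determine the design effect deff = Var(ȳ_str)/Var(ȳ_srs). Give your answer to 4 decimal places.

1.2353

Var(ȳ_str) = Σ Wₕ²(1−fₕ)sₕ²/nₕ with Wₕ = Nₕ/32828:
  Rural: (13347/32828)²·(1−1345/13347)·867000/1345 = 95.817591
  Urban: (6561/32828)²·(1−1015/6561)·1167000/1015 = 38.820924
  Suburban: (12920/32828)²·(1−239/12920)·1430000/239 = 909.63111
  → Var(ȳ_str) = 1044.2696.
Var(ȳ_srs) = (1 − 2599/32828)·2386000/2599 = 845.36355.
deff = 1044.2696 / 845.36355 = 1.2353.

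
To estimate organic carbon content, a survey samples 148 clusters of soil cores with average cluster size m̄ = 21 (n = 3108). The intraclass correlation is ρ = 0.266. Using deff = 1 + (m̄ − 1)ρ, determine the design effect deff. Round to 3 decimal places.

6.320

deff = 1 + (21 − 1)·0.266 = 1 + 5.32 = 6.32.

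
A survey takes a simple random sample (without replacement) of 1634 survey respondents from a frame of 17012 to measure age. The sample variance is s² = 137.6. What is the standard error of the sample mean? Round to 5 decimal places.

Under SRS without replacement, Var(ȳ) = (1 − f)·s²/n with f = n/N = 1634/17012 = 0.09604985.
Var(ȳ) = (1 − 0.09604985)·137.6/1634 = 0.90395015·0.084210526 = 0.076122118.
SE(ȳ) = √(0.076122118) = 0.27590.

0.27590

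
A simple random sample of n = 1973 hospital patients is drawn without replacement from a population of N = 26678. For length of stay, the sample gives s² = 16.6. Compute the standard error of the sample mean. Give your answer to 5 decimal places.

Under SRS without replacement, Var(ȳ) = (1 − f)·s²/n with f = n/N = 1973/26678 = 0.07395607.
Var(ȳ) = (1 − 0.07395607)·16.6/1973 = 0.92604393·0.0084135834 = 0.0077913478.
SE(ȳ) = √(0.0077913478) = 0.08827.

0.08827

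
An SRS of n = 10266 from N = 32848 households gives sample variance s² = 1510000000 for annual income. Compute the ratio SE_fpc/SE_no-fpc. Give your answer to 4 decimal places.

0.8291

f = n/N = 10266/32848 = 0.31253044.
SE_no-fpc = √(s²/n) = 383.51985; SE_fpc = √((1−f)s²/n) = 317.99082.
Ratio = √(1−f) = 0.82913784.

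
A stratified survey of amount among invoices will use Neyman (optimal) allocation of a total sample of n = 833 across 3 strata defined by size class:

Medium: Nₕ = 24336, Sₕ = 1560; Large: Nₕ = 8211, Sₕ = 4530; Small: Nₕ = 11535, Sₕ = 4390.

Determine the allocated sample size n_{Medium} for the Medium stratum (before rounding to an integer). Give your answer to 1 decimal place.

Neyman allocation: nₕ = n·NₕSₕ / Σⱼ NⱼSⱼ.
Σ NⱼSⱼ = 24336·1560 + 8211·4530 + 11535·4390 = 1.2579864 × 10^8.
n_{Medium} = 833·24336·1560 / (1.2579864 × 10^8) = 251.4.

251.4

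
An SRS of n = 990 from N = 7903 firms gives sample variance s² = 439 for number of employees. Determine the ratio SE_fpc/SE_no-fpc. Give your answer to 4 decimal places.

f = n/N = 990/7903 = 0.12526889.
SE_no-fpc = √(s²/n) = 0.66590866; SE_fpc = √((1−f)s²/n) = 0.6228048.
Ratio = √(1−f) = 0.93527061.

0.9353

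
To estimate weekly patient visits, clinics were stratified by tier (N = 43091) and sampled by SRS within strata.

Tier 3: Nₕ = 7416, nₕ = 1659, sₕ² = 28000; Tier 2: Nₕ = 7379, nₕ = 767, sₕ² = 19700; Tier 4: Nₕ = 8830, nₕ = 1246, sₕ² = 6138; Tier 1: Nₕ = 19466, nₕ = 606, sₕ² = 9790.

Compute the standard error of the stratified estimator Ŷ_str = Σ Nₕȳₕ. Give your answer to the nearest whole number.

Var(Ŷ_str) = Σₕ Nₕ²(1 − fₕ)sₕ²/nₕ.
Tier 3: 7416²·(1 − 1659/7416)·28000/1659 = 7.2057235 × 10^8.
Tier 2: 7379²·(1 − 767/7379)·19700/767 = 1.2531447 × 10^9.
Tier 4: 8830²·(1 − 1246/8830)·6138/1246 = 3.2988903 × 10^8.
Tier 1: 19466²·(1 − 606/19466)·9790/606 = 5.9310075 × 10^9.
Sum = 8.2346136 × 10^9.
SE = √(8.2346136 × 10^9) = 90745.

90745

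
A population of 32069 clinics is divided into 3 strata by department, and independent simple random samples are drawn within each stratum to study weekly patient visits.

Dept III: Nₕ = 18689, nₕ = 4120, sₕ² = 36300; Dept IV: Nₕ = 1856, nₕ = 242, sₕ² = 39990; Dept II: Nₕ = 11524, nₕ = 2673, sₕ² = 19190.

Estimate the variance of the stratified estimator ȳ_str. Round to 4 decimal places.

3.5260

Var(ȳ_str) = Σₕ Wₕ²(1 − fₕ)sₕ²/nₕ with Wₕ = Nₕ/N, N = 32069.
Dept III: Wₕ = 0.58277464; term = 0.58277464²·(1 − 0.22045053)·36300/4120 = 2.3326758.
Dept IV: Wₕ = 0.05787521; term = 0.05787521²·(1 − 0.13038793)·39990/242 = 0.48133418.
Dept II: Wₕ = 0.35935015; term = 0.35935015²·(1 − 0.23195071)·19190/2673 = 0.71203406.
Sum = 3.526044.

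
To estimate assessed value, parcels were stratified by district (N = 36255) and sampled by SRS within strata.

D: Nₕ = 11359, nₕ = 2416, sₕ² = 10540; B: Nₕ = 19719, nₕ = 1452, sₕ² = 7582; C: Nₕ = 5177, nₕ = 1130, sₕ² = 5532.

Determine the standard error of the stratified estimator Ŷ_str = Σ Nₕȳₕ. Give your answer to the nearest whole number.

Var(Ŷ_str) = Σₕ Nₕ²(1 − fₕ)sₕ²/nₕ.
D: 11359²·(1 − 2416/11359)·10540/2416 = 4.4316659 × 10^8.
B: 19719²·(1 − 1452/19719)·7582/1452 = 1.8809155 × 10^9.
C: 5177²·(1 − 1130/5177)·5532/1130 = 1.0256876 × 10^8.
Sum = 2.4266509 × 10^9.
SE = √(2.4266509 × 10^9) = 49261.

49261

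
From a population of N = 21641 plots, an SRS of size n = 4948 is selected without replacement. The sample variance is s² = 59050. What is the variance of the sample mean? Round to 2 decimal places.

Under SRS without replacement, Var(ȳ) = (1 − f)·s²/n with f = n/N = 4948/21641 = 0.22864008.
Var(ȳ) = (1 − 0.22864008)·59050/4948 = 0.77135992·11.934115 = 9.2054978.

9.21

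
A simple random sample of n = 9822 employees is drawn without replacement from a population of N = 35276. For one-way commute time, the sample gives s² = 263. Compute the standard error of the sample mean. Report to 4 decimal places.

Under SRS without replacement, Var(ȳ) = (1 − f)·s²/n with f = n/N = 9822/35276 = 0.27843293.
Var(ȳ) = (1 − 0.27843293)·263/9822 = 0.72156707·0.026776624 = 0.01932113.
SE(ȳ) = √(0.01932113) = 0.1390.

0.1390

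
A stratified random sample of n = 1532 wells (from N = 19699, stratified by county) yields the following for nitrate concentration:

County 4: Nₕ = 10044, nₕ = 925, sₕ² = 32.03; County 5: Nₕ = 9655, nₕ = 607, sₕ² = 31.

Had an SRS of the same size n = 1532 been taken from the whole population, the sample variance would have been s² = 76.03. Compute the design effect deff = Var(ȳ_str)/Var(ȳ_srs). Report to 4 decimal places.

Var(ȳ_str) = Σ Wₕ²(1−fₕ)sₕ²/nₕ with Wₕ = Nₕ/19699:
  County 4: (10044/19699)²·(1−925/10044)·32.03/925 = 0.0081729862
  County 5: (9655/19699)²·(1−607/9655)·31/607 = 0.011497132
  → Var(ȳ_str) = 0.019670118.
Var(ȳ_srs) = (1 − 1532/19699)·76.03/1532 = 0.045768351.
deff = 0.019670118 / 0.045768351 = 0.4298.

0.4298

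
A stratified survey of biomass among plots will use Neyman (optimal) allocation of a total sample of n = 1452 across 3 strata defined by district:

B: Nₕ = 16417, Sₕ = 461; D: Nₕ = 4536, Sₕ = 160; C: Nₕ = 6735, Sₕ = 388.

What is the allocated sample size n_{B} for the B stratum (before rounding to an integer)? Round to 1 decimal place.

Neyman allocation: nₕ = n·NₕSₕ / Σⱼ NⱼSⱼ.
Σ NⱼSⱼ = 16417·461 + 4536·160 + 6735·388 = 1.0907177 × 10^7.
n_{B} = 1452·16417·461 / (1.0907177 × 10^7) = 1007.5.

1007.5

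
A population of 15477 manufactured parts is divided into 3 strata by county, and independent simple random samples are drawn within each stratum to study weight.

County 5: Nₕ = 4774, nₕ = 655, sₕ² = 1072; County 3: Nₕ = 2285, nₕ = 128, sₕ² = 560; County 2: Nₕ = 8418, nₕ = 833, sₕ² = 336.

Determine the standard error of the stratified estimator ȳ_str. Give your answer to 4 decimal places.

Var(ȳ_str) = Σₕ Wₕ²(1 − fₕ)sₕ²/nₕ with Wₕ = Nₕ/N, N = 15477.
County 5: Wₕ = 0.30845771; term = 0.30845771²·(1 − 0.13720151)·1072/655 = 0.13435509.
County 3: Wₕ = 0.14763843; term = 0.14763843²·(1 − 0.05601751)·560/128 = 0.09002038.
County 2: Wₕ = 0.54390386; term = 0.54390386²·(1 − 0.09895462)·336/833 = 0.107519.
Sum = 0.33189447.
SE = √(0.33189447) = 0.5761.

0.5761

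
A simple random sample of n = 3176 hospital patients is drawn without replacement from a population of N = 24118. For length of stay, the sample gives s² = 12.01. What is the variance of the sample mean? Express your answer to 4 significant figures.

0.003284

Under SRS without replacement, Var(ȳ) = (1 − f)·s²/n with f = n/N = 3176/24118 = 0.13168588.
Var(ȳ) = (1 − 0.13168588)·12.01/3176 = 0.86831412·0.0037814861 = 0.0032835178.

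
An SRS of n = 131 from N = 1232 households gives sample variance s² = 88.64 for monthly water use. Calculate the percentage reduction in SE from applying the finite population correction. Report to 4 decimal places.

5.4659

f = n/N = 131/1232 = 0.10633117.
SE_no-fpc = √(s²/n) = 0.82258205; SE_fpc = √((1−f)s²/n) = 0.7776202.
Ratio = √(1−f) = 0.94534059. Reduction = 100·(1 − 0.94534059) = 5.4659%.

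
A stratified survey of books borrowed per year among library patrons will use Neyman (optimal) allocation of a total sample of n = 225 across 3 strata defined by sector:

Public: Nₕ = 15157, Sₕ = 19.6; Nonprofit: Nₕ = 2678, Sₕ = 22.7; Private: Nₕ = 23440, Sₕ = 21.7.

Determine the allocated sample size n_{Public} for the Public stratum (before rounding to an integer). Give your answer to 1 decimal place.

Neyman allocation: nₕ = n·NₕSₕ / Σⱼ NⱼSⱼ.
Σ NⱼSⱼ = 15157·19.6 + 2678·22.7 + 23440·21.7 = 866515.8.
n_{Public} = 225·15157·19.6 / 866515.8 = 77.1.

77.1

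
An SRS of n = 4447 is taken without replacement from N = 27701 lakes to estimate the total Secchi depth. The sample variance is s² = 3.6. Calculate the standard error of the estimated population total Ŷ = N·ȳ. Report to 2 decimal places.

722.13

Var(Ŷ) = N²·Var(ȳ) = N²·(1 − n/N)·s²/n.
f = 4447/27701 = 0.16053572; Var(ȳ) = 0.83946428·3.6/4447 = 6.7957531 × 10^-4.
Var(Ŷ) = 27701² · (6.7957531 × 10^-4) = 521468.99.
SE(Ŷ) = √(521468.99) = 722.13.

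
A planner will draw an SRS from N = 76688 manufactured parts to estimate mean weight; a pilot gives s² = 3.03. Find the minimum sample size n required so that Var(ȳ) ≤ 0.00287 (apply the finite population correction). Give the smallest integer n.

1042

Without fpc, n₀ = s²/D = 3.03/0.00287 = 1055.7491.
With fpc, (1 − n/N)·s²/n ≤ D requires n ≥ n₀/(1 + n₀/N) = 1055.7491/(1 + 1055.7491/76688) = 1041.4122.
Rounding up, n = 1042.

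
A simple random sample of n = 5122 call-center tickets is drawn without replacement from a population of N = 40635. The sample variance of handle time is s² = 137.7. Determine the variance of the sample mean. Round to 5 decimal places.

0.02350

Under SRS without replacement, Var(ȳ) = (1 − f)·s²/n with f = n/N = 5122/40635 = 0.12604897.
Var(ȳ) = (1 − 0.12604897)·137.7/5122 = 0.87395103·0.02688403 = 0.023495325.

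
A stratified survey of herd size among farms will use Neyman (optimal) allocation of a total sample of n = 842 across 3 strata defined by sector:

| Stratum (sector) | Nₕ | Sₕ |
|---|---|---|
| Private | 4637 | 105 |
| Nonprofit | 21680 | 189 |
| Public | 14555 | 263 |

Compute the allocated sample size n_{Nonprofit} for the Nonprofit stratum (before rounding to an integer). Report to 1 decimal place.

410.1

Neyman allocation: nₕ = n·NₕSₕ / Σⱼ NⱼSⱼ.
Σ NⱼSⱼ = 4637·105 + 21680·189 + 14555·263 = 8.41237 × 10^6.
n_{Nonprofit} = 842·21680·189 / (8.41237 × 10^6) = 410.1.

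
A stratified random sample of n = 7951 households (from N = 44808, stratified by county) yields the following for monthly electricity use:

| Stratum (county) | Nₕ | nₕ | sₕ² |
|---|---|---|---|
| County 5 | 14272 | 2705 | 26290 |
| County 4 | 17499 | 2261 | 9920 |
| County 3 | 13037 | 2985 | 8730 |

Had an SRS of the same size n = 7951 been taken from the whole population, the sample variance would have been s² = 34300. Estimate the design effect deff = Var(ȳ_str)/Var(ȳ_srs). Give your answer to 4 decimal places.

Var(ȳ_str) = Σ Wₕ²(1−fₕ)sₕ²/nₕ with Wₕ = Nₕ/44808:
  County 5: (14272/44808)²·(1−2705/14272)·26290/2705 = 0.79913062
  County 4: (17499/44808)²·(1−2261/17499)·9920/2261 = 0.58269486
  County 3: (13037/44808)²·(1−2985/13037)·8730/2985 = 0.19089253
  → Var(ȳ_str) = 1.572718.
Var(ȳ_srs) = (1 − 7951/44808)·34300/7951 = 3.5484345.
deff = 1.572718 / 3.5484345 = 0.4432.

0.4432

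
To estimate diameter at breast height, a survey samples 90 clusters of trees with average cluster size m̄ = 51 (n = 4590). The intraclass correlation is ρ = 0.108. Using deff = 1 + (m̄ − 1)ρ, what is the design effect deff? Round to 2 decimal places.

deff = 1 + (51 − 1)·0.108 = 1 + 5.4 = 6.4.

6.40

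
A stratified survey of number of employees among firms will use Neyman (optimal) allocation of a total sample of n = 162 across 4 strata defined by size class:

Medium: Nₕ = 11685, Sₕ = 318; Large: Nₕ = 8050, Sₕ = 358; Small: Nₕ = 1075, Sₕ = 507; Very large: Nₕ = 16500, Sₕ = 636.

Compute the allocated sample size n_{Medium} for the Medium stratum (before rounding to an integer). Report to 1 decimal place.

34.1

Neyman allocation: nₕ = n·NₕSₕ / Σⱼ NⱼSⱼ.
Σ NⱼSⱼ = 11685·318 + 8050·358 + 1075·507 + 16500·636 = 1.7636755 × 10^7.
n_{Medium} = 162·11685·318 / (1.7636755 × 10^7) = 34.1.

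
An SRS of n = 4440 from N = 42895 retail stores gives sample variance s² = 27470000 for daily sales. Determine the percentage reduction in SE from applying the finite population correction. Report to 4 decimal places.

f = n/N = 4440/42895 = 0.10350857.
SE_no-fpc = √(s²/n) = 78.657084; SE_fpc = √((1−f)s²/n) = 74.475069.
Ratio = √(1−f) = 0.94683231. Reduction = 100·(1 − 0.94683231) = 5.3168%.

5.3168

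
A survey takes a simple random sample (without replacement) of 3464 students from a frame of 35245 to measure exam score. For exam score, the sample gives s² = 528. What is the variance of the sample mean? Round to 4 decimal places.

0.1374

Under SRS without replacement, Var(ȳ) = (1 − f)·s²/n with f = n/N = 3464/35245 = 0.09828344.
Var(ȳ) = (1 − 0.09828344)·528/3464 = 0.90171656·0.15242494 = 0.13744409.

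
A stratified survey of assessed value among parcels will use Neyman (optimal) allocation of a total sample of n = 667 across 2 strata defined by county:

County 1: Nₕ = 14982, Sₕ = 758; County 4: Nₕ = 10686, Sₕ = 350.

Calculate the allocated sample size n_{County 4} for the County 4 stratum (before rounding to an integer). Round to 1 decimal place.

Neyman allocation: nₕ = n·NₕSₕ / Σⱼ NⱼSⱼ.
Σ NⱼSⱼ = 14982·758 + 10686·350 = 1.5096456 × 10^7.
n_{County 4} = 667·10686·350 / (1.5096456 × 10^7) = 165.2.

165.2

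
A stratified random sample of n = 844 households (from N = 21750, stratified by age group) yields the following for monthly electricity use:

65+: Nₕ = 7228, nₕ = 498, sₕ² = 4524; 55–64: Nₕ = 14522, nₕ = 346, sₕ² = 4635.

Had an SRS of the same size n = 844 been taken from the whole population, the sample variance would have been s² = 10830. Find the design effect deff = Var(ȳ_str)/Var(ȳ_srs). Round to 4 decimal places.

0.5484

Var(ȳ_str) = Σ Wₕ²(1−fₕ)sₕ²/nₕ with Wₕ = Nₕ/21750:
  65+: (7228/21750)²·(1−498/7228)·4524/498 = 0.93413133
  55–64: (14522/21750)²·(1−346/14522)·4635/346 = 5.829553
  → Var(ȳ_str) = 6.7636843.
Var(ȳ_srs) = (1 − 844/21750)·10830/844 = 12.333823.
deff = 6.7636843 / 12.333823 = 0.5484.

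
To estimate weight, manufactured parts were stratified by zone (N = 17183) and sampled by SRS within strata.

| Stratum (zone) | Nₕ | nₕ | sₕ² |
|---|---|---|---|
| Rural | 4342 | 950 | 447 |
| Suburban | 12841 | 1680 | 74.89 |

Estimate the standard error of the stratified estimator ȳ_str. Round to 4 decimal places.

0.2124

Var(ȳ_str) = Σₕ Wₕ²(1 − fₕ)sₕ²/nₕ with Wₕ = Nₕ/N, N = 17183.
Rural: Wₕ = 0.25269161; term = 0.25269161²·(1 − 0.21879318)·447/950 = 0.023471.
Suburban: Wₕ = 0.74730839; term = 0.74730839²·(1 − 0.13083093)·74.89/1680 = 0.02163807.
Sum = 0.04510907.
SE = √(0.04510907) = 0.2124.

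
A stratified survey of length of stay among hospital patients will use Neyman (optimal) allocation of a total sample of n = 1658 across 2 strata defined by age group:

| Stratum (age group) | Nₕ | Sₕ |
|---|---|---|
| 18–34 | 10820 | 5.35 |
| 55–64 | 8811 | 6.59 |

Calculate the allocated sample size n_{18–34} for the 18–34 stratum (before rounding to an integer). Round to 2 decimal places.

827.73

Neyman allocation: nₕ = n·NₕSₕ / Σⱼ NⱼSⱼ.
Σ NⱼSⱼ = 10820·5.35 + 8811·6.59 = 115951.49.
n_{18–34} = 1658·10820·5.35 / 115951.49 = 827.73.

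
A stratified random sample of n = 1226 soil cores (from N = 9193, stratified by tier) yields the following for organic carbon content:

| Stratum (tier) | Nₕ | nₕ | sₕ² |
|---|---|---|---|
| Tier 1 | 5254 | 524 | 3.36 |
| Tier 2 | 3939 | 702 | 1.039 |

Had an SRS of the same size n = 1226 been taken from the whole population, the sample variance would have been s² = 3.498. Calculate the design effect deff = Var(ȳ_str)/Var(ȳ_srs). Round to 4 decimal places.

Var(ȳ_str) = Σ Wₕ²(1−fₕ)sₕ²/nₕ with Wₕ = Nₕ/9193:
  Tier 1: (5254/9193)²·(1−524/5254)·3.36/524 = 0.0018855788
  Tier 2: (3939/9193)²·(1−702/3939)·1.039/702 = 2.2330199 × 10^-4
  → Var(ȳ_str) = 0.0021088808.
Var(ȳ_srs) = (1 − 1226/9193)·3.498/1226 = 0.0024726742.
deff = 0.0021088808 / 0.0024726742 = 0.8529.

0.8529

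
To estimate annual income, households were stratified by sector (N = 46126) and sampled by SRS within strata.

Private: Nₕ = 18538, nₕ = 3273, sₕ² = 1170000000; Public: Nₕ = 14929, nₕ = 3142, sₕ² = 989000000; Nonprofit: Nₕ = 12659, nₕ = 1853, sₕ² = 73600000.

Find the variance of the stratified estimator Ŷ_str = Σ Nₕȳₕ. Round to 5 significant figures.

Var(Ŷ_str) = Σₕ Nₕ²(1 − fₕ)sₕ²/nₕ.
Private: 18538²·(1 − 3273/18538)·1170000000/3273 = 1.0115784 × 10^14.
Public: 14929²·(1 − 3142/14929)·989000000/3142 = 5.5389075 × 10^13.
Nonprofit: 12659²·(1 − 1853/12659)·73600000/1853 = 5.4333384 × 10^12.
Sum = 1.6198025 × 10^14.

1.6198 × 10^14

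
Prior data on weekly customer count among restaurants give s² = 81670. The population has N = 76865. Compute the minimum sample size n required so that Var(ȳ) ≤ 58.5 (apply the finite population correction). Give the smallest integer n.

1372

Without fpc, n₀ = s²/D = 81670/58.5 = 1396.0684.
With fpc, (1 − n/N)·s²/n ≤ D requires n ≥ n₀/(1 + n₀/N) = 1396.0684/(1 + 1396.0684/76865) = 1371.1645.
Rounding up, n = 1372.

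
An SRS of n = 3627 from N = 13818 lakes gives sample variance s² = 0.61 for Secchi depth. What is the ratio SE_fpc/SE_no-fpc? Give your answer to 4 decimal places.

0.8588

f = n/N = 3627/13818 = 0.26248372.
SE_no-fpc = √(s²/n) = 0.012968542; SE_fpc = √((1−f)s²/n) = 0.011137224.
Ratio = √(1−f) = 0.85878768.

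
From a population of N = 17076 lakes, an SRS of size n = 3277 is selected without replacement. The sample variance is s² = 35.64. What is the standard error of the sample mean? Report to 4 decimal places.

Under SRS without replacement, Var(ȳ) = (1 − f)·s²/n with f = n/N = 3277/17076 = 0.19190677.
Var(ȳ) = (1 − 0.19190677)·35.64/3277 = 0.80809323·0.010875801 = 0.0087886612.
SE(ȳ) = √(0.0087886612) = 0.0937.

0.0937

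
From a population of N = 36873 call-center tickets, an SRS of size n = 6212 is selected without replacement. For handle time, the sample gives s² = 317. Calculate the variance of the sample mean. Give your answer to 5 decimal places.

0.04243

Under SRS without replacement, Var(ȳ) = (1 − f)·s²/n with f = n/N = 6212/36873 = 0.16847015.
Var(ȳ) = (1 − 0.16847015)·317/6212 = 0.83152985·0.051030264 = 0.042433188.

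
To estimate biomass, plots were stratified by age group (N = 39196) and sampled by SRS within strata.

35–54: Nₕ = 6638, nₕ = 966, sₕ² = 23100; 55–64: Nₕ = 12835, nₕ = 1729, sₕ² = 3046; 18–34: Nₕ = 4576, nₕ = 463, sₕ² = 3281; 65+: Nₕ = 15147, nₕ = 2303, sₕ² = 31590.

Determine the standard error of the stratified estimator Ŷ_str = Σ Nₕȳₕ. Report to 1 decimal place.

62876.4

Var(Ŷ_str) = Σₕ Nₕ²(1 − fₕ)sₕ²/nₕ.
35–54: 6638²·(1 − 966/6638)·23100/966 = 9.0034369 × 10^8.
55–64: 12835²·(1 − 1729/12835)·3046/1729 = 2.5112413 × 10^8.
18–34: 4576²·(1 − 463/4576)·3281/463 = 1.3337363 × 10^8.
65+: 15147²·(1 − 2303/15147)·31590/2303 = 2.6685946 × 10^9.
Sum = 3.9534361 × 10^9.
SE = √(3.9534361 × 10^9) = 62876.4.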